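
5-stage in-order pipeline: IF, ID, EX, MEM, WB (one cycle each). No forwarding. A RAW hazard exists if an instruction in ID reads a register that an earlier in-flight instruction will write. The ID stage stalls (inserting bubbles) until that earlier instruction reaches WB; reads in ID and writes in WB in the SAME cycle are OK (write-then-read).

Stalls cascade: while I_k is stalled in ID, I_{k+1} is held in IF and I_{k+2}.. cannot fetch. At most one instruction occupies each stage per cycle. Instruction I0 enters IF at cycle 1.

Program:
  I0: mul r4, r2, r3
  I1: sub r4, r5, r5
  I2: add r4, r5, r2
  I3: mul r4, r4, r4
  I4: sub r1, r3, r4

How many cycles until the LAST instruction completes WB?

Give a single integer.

Answer: 13

Derivation:
I0 mul r4 <- r2,r3: IF@1 ID@2 stall=0 (-) EX@3 MEM@4 WB@5
I1 sub r4 <- r5,r5: IF@2 ID@3 stall=0 (-) EX@4 MEM@5 WB@6
I2 add r4 <- r5,r2: IF@3 ID@4 stall=0 (-) EX@5 MEM@6 WB@7
I3 mul r4 <- r4,r4: IF@4 ID@5 stall=2 (RAW on I2.r4 (WB@7)) EX@8 MEM@9 WB@10
I4 sub r1 <- r3,r4: IF@5 ID@8 stall=2 (RAW on I3.r4 (WB@10)) EX@11 MEM@12 WB@13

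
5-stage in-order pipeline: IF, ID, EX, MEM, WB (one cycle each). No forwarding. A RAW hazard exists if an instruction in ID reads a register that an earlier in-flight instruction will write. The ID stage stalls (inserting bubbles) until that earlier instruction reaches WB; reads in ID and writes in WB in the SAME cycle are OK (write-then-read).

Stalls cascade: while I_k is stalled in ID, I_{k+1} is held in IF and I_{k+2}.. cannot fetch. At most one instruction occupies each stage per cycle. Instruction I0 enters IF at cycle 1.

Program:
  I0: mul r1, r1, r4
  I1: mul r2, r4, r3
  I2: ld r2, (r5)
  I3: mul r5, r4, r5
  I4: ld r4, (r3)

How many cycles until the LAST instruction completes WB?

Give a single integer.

I0 mul r1 <- r1,r4: IF@1 ID@2 stall=0 (-) EX@3 MEM@4 WB@5
I1 mul r2 <- r4,r3: IF@2 ID@3 stall=0 (-) EX@4 MEM@5 WB@6
I2 ld r2 <- r5: IF@3 ID@4 stall=0 (-) EX@5 MEM@6 WB@7
I3 mul r5 <- r4,r5: IF@4 ID@5 stall=0 (-) EX@6 MEM@7 WB@8
I4 ld r4 <- r3: IF@5 ID@6 stall=0 (-) EX@7 MEM@8 WB@9

Answer: 9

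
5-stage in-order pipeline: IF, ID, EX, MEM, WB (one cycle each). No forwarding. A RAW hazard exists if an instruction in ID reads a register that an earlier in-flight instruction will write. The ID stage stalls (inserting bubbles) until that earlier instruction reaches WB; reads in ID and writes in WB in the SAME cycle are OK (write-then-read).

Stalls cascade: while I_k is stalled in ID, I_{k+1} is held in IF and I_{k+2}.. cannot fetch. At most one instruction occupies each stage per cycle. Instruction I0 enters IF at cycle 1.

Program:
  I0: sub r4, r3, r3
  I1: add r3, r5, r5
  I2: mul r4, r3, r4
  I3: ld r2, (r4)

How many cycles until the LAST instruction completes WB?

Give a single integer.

Answer: 12

Derivation:
I0 sub r4 <- r3,r3: IF@1 ID@2 stall=0 (-) EX@3 MEM@4 WB@5
I1 add r3 <- r5,r5: IF@2 ID@3 stall=0 (-) EX@4 MEM@5 WB@6
I2 mul r4 <- r3,r4: IF@3 ID@4 stall=2 (RAW on I1.r3 (WB@6)) EX@7 MEM@8 WB@9
I3 ld r2 <- r4: IF@4 ID@7 stall=2 (RAW on I2.r4 (WB@9)) EX@10 MEM@11 WB@12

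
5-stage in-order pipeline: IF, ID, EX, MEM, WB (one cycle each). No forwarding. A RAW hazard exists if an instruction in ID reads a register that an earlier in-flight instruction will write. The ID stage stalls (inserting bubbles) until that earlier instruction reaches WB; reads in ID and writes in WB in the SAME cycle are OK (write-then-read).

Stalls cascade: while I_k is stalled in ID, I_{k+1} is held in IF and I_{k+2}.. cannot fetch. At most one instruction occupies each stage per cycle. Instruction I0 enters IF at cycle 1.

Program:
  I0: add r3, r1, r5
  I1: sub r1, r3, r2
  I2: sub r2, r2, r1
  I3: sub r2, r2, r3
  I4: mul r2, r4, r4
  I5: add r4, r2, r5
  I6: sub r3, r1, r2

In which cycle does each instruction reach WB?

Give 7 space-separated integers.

Answer: 5 8 11 14 15 18 19

Derivation:
I0 add r3 <- r1,r5: IF@1 ID@2 stall=0 (-) EX@3 MEM@4 WB@5
I1 sub r1 <- r3,r2: IF@2 ID@3 stall=2 (RAW on I0.r3 (WB@5)) EX@6 MEM@7 WB@8
I2 sub r2 <- r2,r1: IF@3 ID@6 stall=2 (RAW on I1.r1 (WB@8)) EX@9 MEM@10 WB@11
I3 sub r2 <- r2,r3: IF@6 ID@9 stall=2 (RAW on I2.r2 (WB@11)) EX@12 MEM@13 WB@14
I4 mul r2 <- r4,r4: IF@9 ID@12 stall=0 (-) EX@13 MEM@14 WB@15
I5 add r4 <- r2,r5: IF@12 ID@13 stall=2 (RAW on I4.r2 (WB@15)) EX@16 MEM@17 WB@18
I6 sub r3 <- r1,r2: IF@13 ID@16 stall=0 (-) EX@17 MEM@18 WB@19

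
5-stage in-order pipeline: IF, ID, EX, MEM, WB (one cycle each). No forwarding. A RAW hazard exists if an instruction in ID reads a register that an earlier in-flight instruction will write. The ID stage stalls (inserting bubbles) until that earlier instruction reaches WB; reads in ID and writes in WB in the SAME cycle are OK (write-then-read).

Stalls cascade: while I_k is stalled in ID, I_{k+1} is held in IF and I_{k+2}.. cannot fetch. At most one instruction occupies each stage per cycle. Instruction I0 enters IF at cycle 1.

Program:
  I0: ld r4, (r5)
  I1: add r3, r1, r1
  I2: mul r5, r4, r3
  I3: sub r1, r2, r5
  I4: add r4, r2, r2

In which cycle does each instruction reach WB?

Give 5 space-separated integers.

Answer: 5 6 9 12 13

Derivation:
I0 ld r4 <- r5: IF@1 ID@2 stall=0 (-) EX@3 MEM@4 WB@5
I1 add r3 <- r1,r1: IF@2 ID@3 stall=0 (-) EX@4 MEM@5 WB@6
I2 mul r5 <- r4,r3: IF@3 ID@4 stall=2 (RAW on I1.r3 (WB@6)) EX@7 MEM@8 WB@9
I3 sub r1 <- r2,r5: IF@4 ID@7 stall=2 (RAW on I2.r5 (WB@9)) EX@10 MEM@11 WB@12
I4 add r4 <- r2,r2: IF@7 ID@10 stall=0 (-) EX@11 MEM@12 WB@13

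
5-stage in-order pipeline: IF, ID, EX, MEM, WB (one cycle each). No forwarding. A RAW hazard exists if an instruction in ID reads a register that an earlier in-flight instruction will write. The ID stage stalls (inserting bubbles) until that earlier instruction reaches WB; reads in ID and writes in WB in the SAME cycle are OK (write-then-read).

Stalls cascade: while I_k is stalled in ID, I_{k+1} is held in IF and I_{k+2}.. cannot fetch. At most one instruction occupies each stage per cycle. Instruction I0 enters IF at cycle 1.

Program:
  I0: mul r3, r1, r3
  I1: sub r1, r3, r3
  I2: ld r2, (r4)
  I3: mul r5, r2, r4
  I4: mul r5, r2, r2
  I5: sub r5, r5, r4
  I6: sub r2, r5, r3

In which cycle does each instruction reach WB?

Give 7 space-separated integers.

Answer: 5 8 9 12 13 16 19

Derivation:
I0 mul r3 <- r1,r3: IF@1 ID@2 stall=0 (-) EX@3 MEM@4 WB@5
I1 sub r1 <- r3,r3: IF@2 ID@3 stall=2 (RAW on I0.r3 (WB@5)) EX@6 MEM@7 WB@8
I2 ld r2 <- r4: IF@3 ID@6 stall=0 (-) EX@7 MEM@8 WB@9
I3 mul r5 <- r2,r4: IF@6 ID@7 stall=2 (RAW on I2.r2 (WB@9)) EX@10 MEM@11 WB@12
I4 mul r5 <- r2,r2: IF@7 ID@10 stall=0 (-) EX@11 MEM@12 WB@13
I5 sub r5 <- r5,r4: IF@10 ID@11 stall=2 (RAW on I4.r5 (WB@13)) EX@14 MEM@15 WB@16
I6 sub r2 <- r5,r3: IF@11 ID@14 stall=2 (RAW on I5.r5 (WB@16)) EX@17 MEM@18 WB@19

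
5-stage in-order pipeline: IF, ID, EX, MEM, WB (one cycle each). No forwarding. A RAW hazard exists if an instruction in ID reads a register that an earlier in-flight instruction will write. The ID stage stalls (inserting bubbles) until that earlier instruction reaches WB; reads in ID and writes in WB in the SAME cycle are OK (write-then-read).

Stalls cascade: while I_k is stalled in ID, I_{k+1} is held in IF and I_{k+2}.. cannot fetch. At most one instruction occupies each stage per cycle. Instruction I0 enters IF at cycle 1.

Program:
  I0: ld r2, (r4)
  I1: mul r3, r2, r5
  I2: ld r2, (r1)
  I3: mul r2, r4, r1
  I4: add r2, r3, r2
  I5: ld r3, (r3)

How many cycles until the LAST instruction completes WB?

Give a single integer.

I0 ld r2 <- r4: IF@1 ID@2 stall=0 (-) EX@3 MEM@4 WB@5
I1 mul r3 <- r2,r5: IF@2 ID@3 stall=2 (RAW on I0.r2 (WB@5)) EX@6 MEM@7 WB@8
I2 ld r2 <- r1: IF@3 ID@6 stall=0 (-) EX@7 MEM@8 WB@9
I3 mul r2 <- r4,r1: IF@6 ID@7 stall=0 (-) EX@8 MEM@9 WB@10
I4 add r2 <- r3,r2: IF@7 ID@8 stall=2 (RAW on I3.r2 (WB@10)) EX@11 MEM@12 WB@13
I5 ld r3 <- r3: IF@8 ID@11 stall=0 (-) EX@12 MEM@13 WB@14

Answer: 14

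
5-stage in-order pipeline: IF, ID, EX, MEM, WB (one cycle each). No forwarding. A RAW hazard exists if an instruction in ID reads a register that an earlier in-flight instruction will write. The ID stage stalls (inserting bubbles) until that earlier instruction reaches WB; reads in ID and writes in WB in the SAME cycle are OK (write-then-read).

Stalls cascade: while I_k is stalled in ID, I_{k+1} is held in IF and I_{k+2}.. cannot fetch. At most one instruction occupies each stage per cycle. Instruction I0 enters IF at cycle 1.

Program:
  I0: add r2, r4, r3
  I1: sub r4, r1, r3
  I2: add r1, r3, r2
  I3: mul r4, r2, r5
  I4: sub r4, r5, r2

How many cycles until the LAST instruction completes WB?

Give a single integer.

I0 add r2 <- r4,r3: IF@1 ID@2 stall=0 (-) EX@3 MEM@4 WB@5
I1 sub r4 <- r1,r3: IF@2 ID@3 stall=0 (-) EX@4 MEM@5 WB@6
I2 add r1 <- r3,r2: IF@3 ID@4 stall=1 (RAW on I0.r2 (WB@5)) EX@6 MEM@7 WB@8
I3 mul r4 <- r2,r5: IF@4 ID@6 stall=0 (-) EX@7 MEM@8 WB@9
I4 sub r4 <- r5,r2: IF@6 ID@7 stall=0 (-) EX@8 MEM@9 WB@10

Answer: 10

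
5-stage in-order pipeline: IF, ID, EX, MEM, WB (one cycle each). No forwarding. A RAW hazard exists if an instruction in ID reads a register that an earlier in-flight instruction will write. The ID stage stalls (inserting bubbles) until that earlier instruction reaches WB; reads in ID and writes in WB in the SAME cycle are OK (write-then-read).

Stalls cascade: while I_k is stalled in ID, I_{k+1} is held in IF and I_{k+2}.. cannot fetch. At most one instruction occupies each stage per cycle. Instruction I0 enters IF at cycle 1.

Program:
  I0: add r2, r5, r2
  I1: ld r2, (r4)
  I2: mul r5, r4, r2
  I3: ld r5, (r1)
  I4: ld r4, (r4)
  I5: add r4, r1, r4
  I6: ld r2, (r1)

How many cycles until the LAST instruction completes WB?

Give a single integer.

I0 add r2 <- r5,r2: IF@1 ID@2 stall=0 (-) EX@3 MEM@4 WB@5
I1 ld r2 <- r4: IF@2 ID@3 stall=0 (-) EX@4 MEM@5 WB@6
I2 mul r5 <- r4,r2: IF@3 ID@4 stall=2 (RAW on I1.r2 (WB@6)) EX@7 MEM@8 WB@9
I3 ld r5 <- r1: IF@4 ID@7 stall=0 (-) EX@8 MEM@9 WB@10
I4 ld r4 <- r4: IF@7 ID@8 stall=0 (-) EX@9 MEM@10 WB@11
I5 add r4 <- r1,r4: IF@8 ID@9 stall=2 (RAW on I4.r4 (WB@11)) EX@12 MEM@13 WB@14
I6 ld r2 <- r1: IF@9 ID@12 stall=0 (-) EX@13 MEM@14 WB@15

Answer: 15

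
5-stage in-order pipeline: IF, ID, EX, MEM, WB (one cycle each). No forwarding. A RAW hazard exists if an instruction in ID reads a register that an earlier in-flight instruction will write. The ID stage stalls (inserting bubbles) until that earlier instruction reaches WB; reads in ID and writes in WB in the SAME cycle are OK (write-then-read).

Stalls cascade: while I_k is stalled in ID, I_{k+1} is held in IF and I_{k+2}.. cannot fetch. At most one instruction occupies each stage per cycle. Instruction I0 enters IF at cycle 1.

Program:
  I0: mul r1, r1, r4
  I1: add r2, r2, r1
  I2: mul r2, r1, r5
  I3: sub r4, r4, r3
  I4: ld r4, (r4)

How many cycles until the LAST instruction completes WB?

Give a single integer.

Answer: 13

Derivation:
I0 mul r1 <- r1,r4: IF@1 ID@2 stall=0 (-) EX@3 MEM@4 WB@5
I1 add r2 <- r2,r1: IF@2 ID@3 stall=2 (RAW on I0.r1 (WB@5)) EX@6 MEM@7 WB@8
I2 mul r2 <- r1,r5: IF@3 ID@6 stall=0 (-) EX@7 MEM@8 WB@9
I3 sub r4 <- r4,r3: IF@6 ID@7 stall=0 (-) EX@8 MEM@9 WB@10
I4 ld r4 <- r4: IF@7 ID@8 stall=2 (RAW on I3.r4 (WB@10)) EX@11 MEM@12 WB@13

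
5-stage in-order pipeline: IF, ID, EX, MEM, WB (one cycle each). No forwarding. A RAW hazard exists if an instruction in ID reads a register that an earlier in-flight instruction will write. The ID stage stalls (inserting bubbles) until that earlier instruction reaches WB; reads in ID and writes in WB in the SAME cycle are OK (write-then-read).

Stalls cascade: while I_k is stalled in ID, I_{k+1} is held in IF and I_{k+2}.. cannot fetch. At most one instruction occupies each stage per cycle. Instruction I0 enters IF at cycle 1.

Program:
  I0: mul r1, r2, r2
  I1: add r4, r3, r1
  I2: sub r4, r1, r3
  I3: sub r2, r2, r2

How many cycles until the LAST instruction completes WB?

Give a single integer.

I0 mul r1 <- r2,r2: IF@1 ID@2 stall=0 (-) EX@3 MEM@4 WB@5
I1 add r4 <- r3,r1: IF@2 ID@3 stall=2 (RAW on I0.r1 (WB@5)) EX@6 MEM@7 WB@8
I2 sub r4 <- r1,r3: IF@3 ID@6 stall=0 (-) EX@7 MEM@8 WB@9
I3 sub r2 <- r2,r2: IF@6 ID@7 stall=0 (-) EX@8 MEM@9 WB@10

Answer: 10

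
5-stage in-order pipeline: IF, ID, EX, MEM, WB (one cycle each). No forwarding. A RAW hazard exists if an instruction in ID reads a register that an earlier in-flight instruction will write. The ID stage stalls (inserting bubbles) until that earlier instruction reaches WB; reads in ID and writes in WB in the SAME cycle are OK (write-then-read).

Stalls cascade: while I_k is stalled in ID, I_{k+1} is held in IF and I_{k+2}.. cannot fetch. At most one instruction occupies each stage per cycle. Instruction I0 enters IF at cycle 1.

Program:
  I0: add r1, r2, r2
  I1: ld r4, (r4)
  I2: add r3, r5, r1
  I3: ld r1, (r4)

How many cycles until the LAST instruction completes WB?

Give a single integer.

Answer: 9

Derivation:
I0 add r1 <- r2,r2: IF@1 ID@2 stall=0 (-) EX@3 MEM@4 WB@5
I1 ld r4 <- r4: IF@2 ID@3 stall=0 (-) EX@4 MEM@5 WB@6
I2 add r3 <- r5,r1: IF@3 ID@4 stall=1 (RAW on I0.r1 (WB@5)) EX@6 MEM@7 WB@8
I3 ld r1 <- r4: IF@4 ID@6 stall=0 (-) EX@7 MEM@8 WB@9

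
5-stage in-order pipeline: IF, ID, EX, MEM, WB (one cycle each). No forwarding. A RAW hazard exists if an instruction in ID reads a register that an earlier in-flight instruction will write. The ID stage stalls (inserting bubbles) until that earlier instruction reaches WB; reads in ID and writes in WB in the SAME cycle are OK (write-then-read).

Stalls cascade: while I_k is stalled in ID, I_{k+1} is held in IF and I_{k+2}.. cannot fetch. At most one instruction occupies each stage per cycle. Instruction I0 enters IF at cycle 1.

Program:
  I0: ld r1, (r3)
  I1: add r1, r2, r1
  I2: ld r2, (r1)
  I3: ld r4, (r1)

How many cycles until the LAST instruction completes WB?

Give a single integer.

I0 ld r1 <- r3: IF@1 ID@2 stall=0 (-) EX@3 MEM@4 WB@5
I1 add r1 <- r2,r1: IF@2 ID@3 stall=2 (RAW on I0.r1 (WB@5)) EX@6 MEM@7 WB@8
I2 ld r2 <- r1: IF@3 ID@6 stall=2 (RAW on I1.r1 (WB@8)) EX@9 MEM@10 WB@11
I3 ld r4 <- r1: IF@6 ID@9 stall=0 (-) EX@10 MEM@11 WB@12

Answer: 12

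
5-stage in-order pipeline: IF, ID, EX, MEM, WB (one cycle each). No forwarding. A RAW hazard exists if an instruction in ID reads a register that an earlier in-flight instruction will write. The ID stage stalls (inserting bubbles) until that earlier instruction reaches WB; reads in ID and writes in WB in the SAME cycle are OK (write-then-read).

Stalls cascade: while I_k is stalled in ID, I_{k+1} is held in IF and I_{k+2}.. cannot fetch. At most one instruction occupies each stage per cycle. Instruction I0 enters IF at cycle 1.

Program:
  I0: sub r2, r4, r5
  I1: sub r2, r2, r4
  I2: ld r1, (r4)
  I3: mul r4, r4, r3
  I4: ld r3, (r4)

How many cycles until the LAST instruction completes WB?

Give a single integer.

Answer: 13

Derivation:
I0 sub r2 <- r4,r5: IF@1 ID@2 stall=0 (-) EX@3 MEM@4 WB@5
I1 sub r2 <- r2,r4: IF@2 ID@3 stall=2 (RAW on I0.r2 (WB@5)) EX@6 MEM@7 WB@8
I2 ld r1 <- r4: IF@3 ID@6 stall=0 (-) EX@7 MEM@8 WB@9
I3 mul r4 <- r4,r3: IF@6 ID@7 stall=0 (-) EX@8 MEM@9 WB@10
I4 ld r3 <- r4: IF@7 ID@8 stall=2 (RAW on I3.r4 (WB@10)) EX@11 MEM@12 WB@13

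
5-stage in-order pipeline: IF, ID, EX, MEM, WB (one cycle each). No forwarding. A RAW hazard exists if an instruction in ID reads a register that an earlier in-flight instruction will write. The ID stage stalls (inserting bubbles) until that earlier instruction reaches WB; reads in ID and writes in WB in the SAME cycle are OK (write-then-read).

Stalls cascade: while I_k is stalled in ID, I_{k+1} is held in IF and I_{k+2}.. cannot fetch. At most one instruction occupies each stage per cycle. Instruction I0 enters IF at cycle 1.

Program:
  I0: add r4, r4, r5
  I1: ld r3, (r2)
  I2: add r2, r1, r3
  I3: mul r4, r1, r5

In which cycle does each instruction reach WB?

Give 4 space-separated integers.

Answer: 5 6 9 10

Derivation:
I0 add r4 <- r4,r5: IF@1 ID@2 stall=0 (-) EX@3 MEM@4 WB@5
I1 ld r3 <- r2: IF@2 ID@3 stall=0 (-) EX@4 MEM@5 WB@6
I2 add r2 <- r1,r3: IF@3 ID@4 stall=2 (RAW on I1.r3 (WB@6)) EX@7 MEM@8 WB@9
I3 mul r4 <- r1,r5: IF@4 ID@7 stall=0 (-) EX@8 MEM@9 WB@10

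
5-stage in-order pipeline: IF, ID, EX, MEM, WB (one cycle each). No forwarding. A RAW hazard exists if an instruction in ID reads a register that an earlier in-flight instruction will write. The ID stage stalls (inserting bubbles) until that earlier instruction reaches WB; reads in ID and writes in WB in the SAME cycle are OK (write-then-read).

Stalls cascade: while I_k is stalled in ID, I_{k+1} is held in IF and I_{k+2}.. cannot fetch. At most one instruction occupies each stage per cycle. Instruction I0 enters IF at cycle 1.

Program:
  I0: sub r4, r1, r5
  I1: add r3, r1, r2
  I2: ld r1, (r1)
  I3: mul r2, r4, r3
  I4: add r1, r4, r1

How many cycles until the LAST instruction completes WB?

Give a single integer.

Answer: 10

Derivation:
I0 sub r4 <- r1,r5: IF@1 ID@2 stall=0 (-) EX@3 MEM@4 WB@5
I1 add r3 <- r1,r2: IF@2 ID@3 stall=0 (-) EX@4 MEM@5 WB@6
I2 ld r1 <- r1: IF@3 ID@4 stall=0 (-) EX@5 MEM@6 WB@7
I3 mul r2 <- r4,r3: IF@4 ID@5 stall=1 (RAW on I1.r3 (WB@6)) EX@7 MEM@8 WB@9
I4 add r1 <- r4,r1: IF@5 ID@7 stall=0 (-) EX@8 MEM@9 WB@10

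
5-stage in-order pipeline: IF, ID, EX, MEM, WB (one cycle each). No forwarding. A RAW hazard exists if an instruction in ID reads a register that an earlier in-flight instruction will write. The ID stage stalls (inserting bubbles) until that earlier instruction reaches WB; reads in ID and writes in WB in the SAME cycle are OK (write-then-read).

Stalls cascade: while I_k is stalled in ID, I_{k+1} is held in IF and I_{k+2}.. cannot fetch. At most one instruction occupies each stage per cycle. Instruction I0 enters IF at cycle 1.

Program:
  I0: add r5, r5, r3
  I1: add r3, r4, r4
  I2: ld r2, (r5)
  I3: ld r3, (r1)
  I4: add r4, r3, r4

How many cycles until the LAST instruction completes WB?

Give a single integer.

I0 add r5 <- r5,r3: IF@1 ID@2 stall=0 (-) EX@3 MEM@4 WB@5
I1 add r3 <- r4,r4: IF@2 ID@3 stall=0 (-) EX@4 MEM@5 WB@6
I2 ld r2 <- r5: IF@3 ID@4 stall=1 (RAW on I0.r5 (WB@5)) EX@6 MEM@7 WB@8
I3 ld r3 <- r1: IF@4 ID@6 stall=0 (-) EX@7 MEM@8 WB@9
I4 add r4 <- r3,r4: IF@6 ID@7 stall=2 (RAW on I3.r3 (WB@9)) EX@10 MEM@11 WB@12

Answer: 12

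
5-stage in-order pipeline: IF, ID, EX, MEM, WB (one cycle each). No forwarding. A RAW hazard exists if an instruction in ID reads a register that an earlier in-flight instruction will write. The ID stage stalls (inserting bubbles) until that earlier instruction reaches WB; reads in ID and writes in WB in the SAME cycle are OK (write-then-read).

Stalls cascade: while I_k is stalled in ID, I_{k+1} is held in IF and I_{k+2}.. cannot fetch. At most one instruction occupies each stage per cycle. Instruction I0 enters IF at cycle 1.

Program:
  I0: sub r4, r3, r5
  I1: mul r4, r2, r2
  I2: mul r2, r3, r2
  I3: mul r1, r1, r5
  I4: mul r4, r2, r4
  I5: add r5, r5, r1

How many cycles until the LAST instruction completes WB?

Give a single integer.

I0 sub r4 <- r3,r5: IF@1 ID@2 stall=0 (-) EX@3 MEM@4 WB@5
I1 mul r4 <- r2,r2: IF@2 ID@3 stall=0 (-) EX@4 MEM@5 WB@6
I2 mul r2 <- r3,r2: IF@3 ID@4 stall=0 (-) EX@5 MEM@6 WB@7
I3 mul r1 <- r1,r5: IF@4 ID@5 stall=0 (-) EX@6 MEM@7 WB@8
I4 mul r4 <- r2,r4: IF@5 ID@6 stall=1 (RAW on I2.r2 (WB@7)) EX@8 MEM@9 WB@10
I5 add r5 <- r5,r1: IF@6 ID@8 stall=0 (-) EX@9 MEM@10 WB@11

Answer: 11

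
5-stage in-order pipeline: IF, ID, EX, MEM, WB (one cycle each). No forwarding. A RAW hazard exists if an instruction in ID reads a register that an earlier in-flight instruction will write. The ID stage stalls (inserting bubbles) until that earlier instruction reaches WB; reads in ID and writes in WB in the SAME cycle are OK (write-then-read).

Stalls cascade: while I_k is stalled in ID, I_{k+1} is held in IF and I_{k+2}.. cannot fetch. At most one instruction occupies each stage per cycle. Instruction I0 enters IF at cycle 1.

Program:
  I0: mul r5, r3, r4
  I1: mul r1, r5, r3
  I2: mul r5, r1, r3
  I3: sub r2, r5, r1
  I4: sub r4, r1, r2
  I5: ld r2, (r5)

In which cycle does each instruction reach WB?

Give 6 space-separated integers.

I0 mul r5 <- r3,r4: IF@1 ID@2 stall=0 (-) EX@3 MEM@4 WB@5
I1 mul r1 <- r5,r3: IF@2 ID@3 stall=2 (RAW on I0.r5 (WB@5)) EX@6 MEM@7 WB@8
I2 mul r5 <- r1,r3: IF@3 ID@6 stall=2 (RAW on I1.r1 (WB@8)) EX@9 MEM@10 WB@11
I3 sub r2 <- r5,r1: IF@6 ID@9 stall=2 (RAW on I2.r5 (WB@11)) EX@12 MEM@13 WB@14
I4 sub r4 <- r1,r2: IF@9 ID@12 stall=2 (RAW on I3.r2 (WB@14)) EX@15 MEM@16 WB@17
I5 ld r2 <- r5: IF@12 ID@15 stall=0 (-) EX@16 MEM@17 WB@18

Answer: 5 8 11 14 17 18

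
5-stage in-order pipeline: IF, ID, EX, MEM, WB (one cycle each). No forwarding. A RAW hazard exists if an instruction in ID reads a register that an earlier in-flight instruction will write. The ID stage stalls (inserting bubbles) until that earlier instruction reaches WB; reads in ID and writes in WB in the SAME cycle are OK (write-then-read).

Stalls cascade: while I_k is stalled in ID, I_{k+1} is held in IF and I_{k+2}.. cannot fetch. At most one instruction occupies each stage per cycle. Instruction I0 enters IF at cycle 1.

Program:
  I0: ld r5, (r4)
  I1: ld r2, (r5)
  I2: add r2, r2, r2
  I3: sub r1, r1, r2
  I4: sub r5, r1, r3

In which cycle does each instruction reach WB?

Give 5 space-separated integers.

I0 ld r5 <- r4: IF@1 ID@2 stall=0 (-) EX@3 MEM@4 WB@5
I1 ld r2 <- r5: IF@2 ID@3 stall=2 (RAW on I0.r5 (WB@5)) EX@6 MEM@7 WB@8
I2 add r2 <- r2,r2: IF@3 ID@6 stall=2 (RAW on I1.r2 (WB@8)) EX@9 MEM@10 WB@11
I3 sub r1 <- r1,r2: IF@6 ID@9 stall=2 (RAW on I2.r2 (WB@11)) EX@12 MEM@13 WB@14
I4 sub r5 <- r1,r3: IF@9 ID@12 stall=2 (RAW on I3.r1 (WB@14)) EX@15 MEM@16 WB@17

Answer: 5 8 11 14 17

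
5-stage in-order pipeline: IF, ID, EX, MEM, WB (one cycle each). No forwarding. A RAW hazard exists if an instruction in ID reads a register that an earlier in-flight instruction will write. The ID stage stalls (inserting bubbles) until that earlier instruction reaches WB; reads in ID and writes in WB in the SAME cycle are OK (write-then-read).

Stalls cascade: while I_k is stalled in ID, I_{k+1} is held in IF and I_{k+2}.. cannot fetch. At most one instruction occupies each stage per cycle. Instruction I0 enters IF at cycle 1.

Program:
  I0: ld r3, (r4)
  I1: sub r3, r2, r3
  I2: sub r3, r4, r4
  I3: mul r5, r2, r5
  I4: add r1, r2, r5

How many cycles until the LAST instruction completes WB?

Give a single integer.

Answer: 13

Derivation:
I0 ld r3 <- r4: IF@1 ID@2 stall=0 (-) EX@3 MEM@4 WB@5
I1 sub r3 <- r2,r3: IF@2 ID@3 stall=2 (RAW on I0.r3 (WB@5)) EX@6 MEM@7 WB@8
I2 sub r3 <- r4,r4: IF@3 ID@6 stall=0 (-) EX@7 MEM@8 WB@9
I3 mul r5 <- r2,r5: IF@6 ID@7 stall=0 (-) EX@8 MEM@9 WB@10
I4 add r1 <- r2,r5: IF@7 ID@8 stall=2 (RAW on I3.r5 (WB@10)) EX@11 MEM@12 WB@13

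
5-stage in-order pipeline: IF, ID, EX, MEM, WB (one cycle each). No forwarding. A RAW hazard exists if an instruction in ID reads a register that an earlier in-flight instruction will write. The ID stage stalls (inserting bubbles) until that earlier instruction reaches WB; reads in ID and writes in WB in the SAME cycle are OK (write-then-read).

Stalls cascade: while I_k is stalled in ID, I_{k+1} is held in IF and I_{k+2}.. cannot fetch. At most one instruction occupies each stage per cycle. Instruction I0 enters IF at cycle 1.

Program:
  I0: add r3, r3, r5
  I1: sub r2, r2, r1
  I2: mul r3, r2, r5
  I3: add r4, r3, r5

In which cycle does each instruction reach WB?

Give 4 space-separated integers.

I0 add r3 <- r3,r5: IF@1 ID@2 stall=0 (-) EX@3 MEM@4 WB@5
I1 sub r2 <- r2,r1: IF@2 ID@3 stall=0 (-) EX@4 MEM@5 WB@6
I2 mul r3 <- r2,r5: IF@3 ID@4 stall=2 (RAW on I1.r2 (WB@6)) EX@7 MEM@8 WB@9
I3 add r4 <- r3,r5: IF@4 ID@7 stall=2 (RAW on I2.r3 (WB@9)) EX@10 MEM@11 WB@12

Answer: 5 6 9 12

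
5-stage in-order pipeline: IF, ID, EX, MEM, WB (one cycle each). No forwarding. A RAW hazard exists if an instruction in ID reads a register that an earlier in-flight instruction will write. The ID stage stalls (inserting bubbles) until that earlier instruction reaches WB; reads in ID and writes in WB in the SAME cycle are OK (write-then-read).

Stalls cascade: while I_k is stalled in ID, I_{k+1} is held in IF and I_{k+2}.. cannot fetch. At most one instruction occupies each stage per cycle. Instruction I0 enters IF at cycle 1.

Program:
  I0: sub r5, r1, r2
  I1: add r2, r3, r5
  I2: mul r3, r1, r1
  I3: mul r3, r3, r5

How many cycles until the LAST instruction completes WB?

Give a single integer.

I0 sub r5 <- r1,r2: IF@1 ID@2 stall=0 (-) EX@3 MEM@4 WB@5
I1 add r2 <- r3,r5: IF@2 ID@3 stall=2 (RAW on I0.r5 (WB@5)) EX@6 MEM@7 WB@8
I2 mul r3 <- r1,r1: IF@3 ID@6 stall=0 (-) EX@7 MEM@8 WB@9
I3 mul r3 <- r3,r5: IF@6 ID@7 stall=2 (RAW on I2.r3 (WB@9)) EX@10 MEM@11 WB@12

Answer: 12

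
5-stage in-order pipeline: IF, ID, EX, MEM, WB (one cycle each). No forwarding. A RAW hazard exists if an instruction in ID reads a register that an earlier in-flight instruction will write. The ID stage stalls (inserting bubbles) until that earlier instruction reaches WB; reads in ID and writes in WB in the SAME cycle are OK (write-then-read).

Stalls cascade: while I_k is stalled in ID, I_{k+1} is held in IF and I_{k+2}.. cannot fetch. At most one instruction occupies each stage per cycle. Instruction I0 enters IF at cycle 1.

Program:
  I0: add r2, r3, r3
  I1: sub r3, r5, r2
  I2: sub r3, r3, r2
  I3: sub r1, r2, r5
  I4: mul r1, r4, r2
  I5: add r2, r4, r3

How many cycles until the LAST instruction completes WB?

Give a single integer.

Answer: 14

Derivation:
I0 add r2 <- r3,r3: IF@1 ID@2 stall=0 (-) EX@3 MEM@4 WB@5
I1 sub r3 <- r5,r2: IF@2 ID@3 stall=2 (RAW on I0.r2 (WB@5)) EX@6 MEM@7 WB@8
I2 sub r3 <- r3,r2: IF@3 ID@6 stall=2 (RAW on I1.r3 (WB@8)) EX@9 MEM@10 WB@11
I3 sub r1 <- r2,r5: IF@6 ID@9 stall=0 (-) EX@10 MEM@11 WB@12
I4 mul r1 <- r4,r2: IF@9 ID@10 stall=0 (-) EX@11 MEM@12 WB@13
I5 add r2 <- r4,r3: IF@10 ID@11 stall=0 (-) EX@12 MEM@13 WB@14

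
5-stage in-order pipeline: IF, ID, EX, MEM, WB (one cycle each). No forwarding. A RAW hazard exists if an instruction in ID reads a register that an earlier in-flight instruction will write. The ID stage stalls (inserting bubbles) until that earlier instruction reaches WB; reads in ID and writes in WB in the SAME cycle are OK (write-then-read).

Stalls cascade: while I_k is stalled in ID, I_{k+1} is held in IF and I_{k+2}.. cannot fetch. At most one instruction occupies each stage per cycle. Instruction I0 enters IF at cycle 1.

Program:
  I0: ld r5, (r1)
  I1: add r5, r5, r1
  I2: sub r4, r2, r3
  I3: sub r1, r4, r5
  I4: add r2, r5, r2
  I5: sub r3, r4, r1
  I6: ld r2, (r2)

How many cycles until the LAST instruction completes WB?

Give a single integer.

I0 ld r5 <- r1: IF@1 ID@2 stall=0 (-) EX@3 MEM@4 WB@5
I1 add r5 <- r5,r1: IF@2 ID@3 stall=2 (RAW on I0.r5 (WB@5)) EX@6 MEM@7 WB@8
I2 sub r4 <- r2,r3: IF@3 ID@6 stall=0 (-) EX@7 MEM@8 WB@9
I3 sub r1 <- r4,r5: IF@6 ID@7 stall=2 (RAW on I2.r4 (WB@9)) EX@10 MEM@11 WB@12
I4 add r2 <- r5,r2: IF@7 ID@10 stall=0 (-) EX@11 MEM@12 WB@13
I5 sub r3 <- r4,r1: IF@10 ID@11 stall=1 (RAW on I3.r1 (WB@12)) EX@13 MEM@14 WB@15
I6 ld r2 <- r2: IF@11 ID@13 stall=0 (-) EX@14 MEM@15 WB@16

Answer: 16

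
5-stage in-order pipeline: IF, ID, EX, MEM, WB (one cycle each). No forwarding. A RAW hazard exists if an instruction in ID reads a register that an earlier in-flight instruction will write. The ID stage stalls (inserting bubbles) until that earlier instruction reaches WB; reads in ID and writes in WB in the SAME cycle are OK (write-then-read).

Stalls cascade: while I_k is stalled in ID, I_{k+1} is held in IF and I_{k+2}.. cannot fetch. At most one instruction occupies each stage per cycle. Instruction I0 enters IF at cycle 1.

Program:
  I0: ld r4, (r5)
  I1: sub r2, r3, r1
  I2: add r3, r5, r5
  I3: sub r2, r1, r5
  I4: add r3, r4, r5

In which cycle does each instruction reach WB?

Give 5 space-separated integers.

I0 ld r4 <- r5: IF@1 ID@2 stall=0 (-) EX@3 MEM@4 WB@5
I1 sub r2 <- r3,r1: IF@2 ID@3 stall=0 (-) EX@4 MEM@5 WB@6
I2 add r3 <- r5,r5: IF@3 ID@4 stall=0 (-) EX@5 MEM@6 WB@7
I3 sub r2 <- r1,r5: IF@4 ID@5 stall=0 (-) EX@6 MEM@7 WB@8
I4 add r3 <- r4,r5: IF@5 ID@6 stall=0 (-) EX@7 MEM@8 WB@9

Answer: 5 6 7 8 9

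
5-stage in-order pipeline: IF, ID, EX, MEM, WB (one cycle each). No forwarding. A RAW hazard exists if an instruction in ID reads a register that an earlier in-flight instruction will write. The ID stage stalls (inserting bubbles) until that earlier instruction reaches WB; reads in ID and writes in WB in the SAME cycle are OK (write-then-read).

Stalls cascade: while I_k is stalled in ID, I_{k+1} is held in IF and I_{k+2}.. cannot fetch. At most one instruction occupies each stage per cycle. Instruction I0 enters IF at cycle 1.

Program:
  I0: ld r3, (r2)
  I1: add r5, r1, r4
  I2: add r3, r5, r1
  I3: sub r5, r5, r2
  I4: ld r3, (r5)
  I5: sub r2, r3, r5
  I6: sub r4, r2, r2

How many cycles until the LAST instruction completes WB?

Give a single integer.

I0 ld r3 <- r2: IF@1 ID@2 stall=0 (-) EX@3 MEM@4 WB@5
I1 add r5 <- r1,r4: IF@2 ID@3 stall=0 (-) EX@4 MEM@5 WB@6
I2 add r3 <- r5,r1: IF@3 ID@4 stall=2 (RAW on I1.r5 (WB@6)) EX@7 MEM@8 WB@9
I3 sub r5 <- r5,r2: IF@4 ID@7 stall=0 (-) EX@8 MEM@9 WB@10
I4 ld r3 <- r5: IF@7 ID@8 stall=2 (RAW on I3.r5 (WB@10)) EX@11 MEM@12 WB@13
I5 sub r2 <- r3,r5: IF@8 ID@11 stall=2 (RAW on I4.r3 (WB@13)) EX@14 MEM@15 WB@16
I6 sub r4 <- r2,r2: IF@11 ID@14 stall=2 (RAW on I5.r2 (WB@16)) EX@17 MEM@18 WB@19

Answer: 19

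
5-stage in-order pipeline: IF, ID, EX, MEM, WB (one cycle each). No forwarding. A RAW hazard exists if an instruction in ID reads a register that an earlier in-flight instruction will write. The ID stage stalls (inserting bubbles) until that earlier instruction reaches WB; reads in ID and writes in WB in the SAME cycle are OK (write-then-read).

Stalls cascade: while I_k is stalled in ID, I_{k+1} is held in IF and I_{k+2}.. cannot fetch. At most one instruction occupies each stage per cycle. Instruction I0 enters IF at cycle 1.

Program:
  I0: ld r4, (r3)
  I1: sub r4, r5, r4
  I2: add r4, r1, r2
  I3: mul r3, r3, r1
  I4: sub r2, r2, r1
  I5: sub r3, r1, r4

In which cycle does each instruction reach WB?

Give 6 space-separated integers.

Answer: 5 8 9 10 11 12

Derivation:
I0 ld r4 <- r3: IF@1 ID@2 stall=0 (-) EX@3 MEM@4 WB@5
I1 sub r4 <- r5,r4: IF@2 ID@3 stall=2 (RAW on I0.r4 (WB@5)) EX@6 MEM@7 WB@8
I2 add r4 <- r1,r2: IF@3 ID@6 stall=0 (-) EX@7 MEM@8 WB@9
I3 mul r3 <- r3,r1: IF@6 ID@7 stall=0 (-) EX@8 MEM@9 WB@10
I4 sub r2 <- r2,r1: IF@7 ID@8 stall=0 (-) EX@9 MEM@10 WB@11
I5 sub r3 <- r1,r4: IF@8 ID@9 stall=0 (-) EX@10 MEM@11 WB@12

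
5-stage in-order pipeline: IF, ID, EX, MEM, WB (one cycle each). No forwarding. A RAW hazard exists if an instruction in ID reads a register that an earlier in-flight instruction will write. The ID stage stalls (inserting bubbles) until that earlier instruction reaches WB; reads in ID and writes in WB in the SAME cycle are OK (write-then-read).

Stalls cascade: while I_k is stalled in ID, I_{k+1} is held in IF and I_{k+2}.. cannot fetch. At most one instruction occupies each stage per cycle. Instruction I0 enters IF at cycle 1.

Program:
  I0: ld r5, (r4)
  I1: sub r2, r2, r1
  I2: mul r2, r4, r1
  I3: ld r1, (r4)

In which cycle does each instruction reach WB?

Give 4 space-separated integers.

Answer: 5 6 7 8

Derivation:
I0 ld r5 <- r4: IF@1 ID@2 stall=0 (-) EX@3 MEM@4 WB@5
I1 sub r2 <- r2,r1: IF@2 ID@3 stall=0 (-) EX@4 MEM@5 WB@6
I2 mul r2 <- r4,r1: IF@3 ID@4 stall=0 (-) EX@5 MEM@6 WB@7
I3 ld r1 <- r4: IF@4 ID@5 stall=0 (-) EX@6 MEM@7 WB@8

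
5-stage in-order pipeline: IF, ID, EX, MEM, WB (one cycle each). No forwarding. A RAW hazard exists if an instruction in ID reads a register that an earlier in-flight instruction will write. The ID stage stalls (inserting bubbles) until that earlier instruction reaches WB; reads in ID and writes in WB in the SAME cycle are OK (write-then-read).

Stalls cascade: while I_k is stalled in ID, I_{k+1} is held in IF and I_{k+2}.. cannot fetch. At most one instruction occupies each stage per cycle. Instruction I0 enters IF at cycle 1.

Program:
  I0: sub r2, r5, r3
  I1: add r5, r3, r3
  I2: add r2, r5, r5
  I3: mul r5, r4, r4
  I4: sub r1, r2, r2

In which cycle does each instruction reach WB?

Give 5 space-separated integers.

Answer: 5 6 9 10 12

Derivation:
I0 sub r2 <- r5,r3: IF@1 ID@2 stall=0 (-) EX@3 MEM@4 WB@5
I1 add r5 <- r3,r3: IF@2 ID@3 stall=0 (-) EX@4 MEM@5 WB@6
I2 add r2 <- r5,r5: IF@3 ID@4 stall=2 (RAW on I1.r5 (WB@6)) EX@7 MEM@8 WB@9
I3 mul r5 <- r4,r4: IF@4 ID@7 stall=0 (-) EX@8 MEM@9 WB@10
I4 sub r1 <- r2,r2: IF@7 ID@8 stall=1 (RAW on I2.r2 (WB@9)) EX@10 MEM@11 WB@12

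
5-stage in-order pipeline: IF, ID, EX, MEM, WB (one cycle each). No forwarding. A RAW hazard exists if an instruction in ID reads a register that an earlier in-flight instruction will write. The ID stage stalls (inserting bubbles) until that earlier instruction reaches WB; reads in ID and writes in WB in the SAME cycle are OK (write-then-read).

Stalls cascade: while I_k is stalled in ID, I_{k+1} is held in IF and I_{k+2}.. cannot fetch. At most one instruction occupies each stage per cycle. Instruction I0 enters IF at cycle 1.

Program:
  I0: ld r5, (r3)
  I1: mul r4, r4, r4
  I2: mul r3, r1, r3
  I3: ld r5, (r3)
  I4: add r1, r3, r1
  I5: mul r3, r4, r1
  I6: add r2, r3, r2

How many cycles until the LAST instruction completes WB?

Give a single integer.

I0 ld r5 <- r3: IF@1 ID@2 stall=0 (-) EX@3 MEM@4 WB@5
I1 mul r4 <- r4,r4: IF@2 ID@3 stall=0 (-) EX@4 MEM@5 WB@6
I2 mul r3 <- r1,r3: IF@3 ID@4 stall=0 (-) EX@5 MEM@6 WB@7
I3 ld r5 <- r3: IF@4 ID@5 stall=2 (RAW on I2.r3 (WB@7)) EX@8 MEM@9 WB@10
I4 add r1 <- r3,r1: IF@5 ID@8 stall=0 (-) EX@9 MEM@10 WB@11
I5 mul r3 <- r4,r1: IF@8 ID@9 stall=2 (RAW on I4.r1 (WB@11)) EX@12 MEM@13 WB@14
I6 add r2 <- r3,r2: IF@9 ID@12 stall=2 (RAW on I5.r3 (WB@14)) EX@15 MEM@16 WB@17

Answer: 17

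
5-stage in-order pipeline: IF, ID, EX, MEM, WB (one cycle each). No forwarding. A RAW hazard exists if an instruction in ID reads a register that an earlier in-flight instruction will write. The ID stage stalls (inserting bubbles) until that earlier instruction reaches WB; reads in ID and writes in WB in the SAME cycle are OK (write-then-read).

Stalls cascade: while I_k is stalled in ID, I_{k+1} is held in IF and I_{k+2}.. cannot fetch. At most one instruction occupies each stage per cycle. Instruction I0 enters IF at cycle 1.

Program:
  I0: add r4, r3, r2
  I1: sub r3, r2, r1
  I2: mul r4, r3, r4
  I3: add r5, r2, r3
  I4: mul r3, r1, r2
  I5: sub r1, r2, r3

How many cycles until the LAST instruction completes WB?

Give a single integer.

I0 add r4 <- r3,r2: IF@1 ID@2 stall=0 (-) EX@3 MEM@4 WB@5
I1 sub r3 <- r2,r1: IF@2 ID@3 stall=0 (-) EX@4 MEM@5 WB@6
I2 mul r4 <- r3,r4: IF@3 ID@4 stall=2 (RAW on I1.r3 (WB@6)) EX@7 MEM@8 WB@9
I3 add r5 <- r2,r3: IF@4 ID@7 stall=0 (-) EX@8 MEM@9 WB@10
I4 mul r3 <- r1,r2: IF@7 ID@8 stall=0 (-) EX@9 MEM@10 WB@11
I5 sub r1 <- r2,r3: IF@8 ID@9 stall=2 (RAW on I4.r3 (WB@11)) EX@12 MEM@13 WB@14

Answer: 14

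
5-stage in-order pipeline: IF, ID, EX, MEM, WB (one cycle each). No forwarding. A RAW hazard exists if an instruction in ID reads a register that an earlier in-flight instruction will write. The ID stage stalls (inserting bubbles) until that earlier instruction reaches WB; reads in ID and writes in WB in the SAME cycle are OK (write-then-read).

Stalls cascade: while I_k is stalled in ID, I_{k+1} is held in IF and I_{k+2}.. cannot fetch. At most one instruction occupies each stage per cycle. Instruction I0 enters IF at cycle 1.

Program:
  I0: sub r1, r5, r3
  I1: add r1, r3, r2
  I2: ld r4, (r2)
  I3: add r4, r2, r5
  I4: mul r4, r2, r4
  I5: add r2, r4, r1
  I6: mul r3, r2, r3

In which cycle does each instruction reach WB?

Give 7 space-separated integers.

I0 sub r1 <- r5,r3: IF@1 ID@2 stall=0 (-) EX@3 MEM@4 WB@5
I1 add r1 <- r3,r2: IF@2 ID@3 stall=0 (-) EX@4 MEM@5 WB@6
I2 ld r4 <- r2: IF@3 ID@4 stall=0 (-) EX@5 MEM@6 WB@7
I3 add r4 <- r2,r5: IF@4 ID@5 stall=0 (-) EX@6 MEM@7 WB@8
I4 mul r4 <- r2,r4: IF@5 ID@6 stall=2 (RAW on I3.r4 (WB@8)) EX@9 MEM@10 WB@11
I5 add r2 <- r4,r1: IF@6 ID@9 stall=2 (RAW on I4.r4 (WB@11)) EX@12 MEM@13 WB@14
I6 mul r3 <- r2,r3: IF@9 ID@12 stall=2 (RAW on I5.r2 (WB@14)) EX@15 MEM@16 WB@17

Answer: 5 6 7 8 11 14 17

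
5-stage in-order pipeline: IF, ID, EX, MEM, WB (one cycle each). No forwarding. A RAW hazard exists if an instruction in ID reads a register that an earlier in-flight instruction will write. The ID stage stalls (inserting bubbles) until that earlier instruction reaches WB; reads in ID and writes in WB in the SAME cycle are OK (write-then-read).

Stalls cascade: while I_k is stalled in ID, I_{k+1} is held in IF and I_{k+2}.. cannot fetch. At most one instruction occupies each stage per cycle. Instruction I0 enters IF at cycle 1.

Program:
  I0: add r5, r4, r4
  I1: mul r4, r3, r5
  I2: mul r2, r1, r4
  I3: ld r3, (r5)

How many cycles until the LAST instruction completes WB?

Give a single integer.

Answer: 12

Derivation:
I0 add r5 <- r4,r4: IF@1 ID@2 stall=0 (-) EX@3 MEM@4 WB@5
I1 mul r4 <- r3,r5: IF@2 ID@3 stall=2 (RAW on I0.r5 (WB@5)) EX@6 MEM@7 WB@8
I2 mul r2 <- r1,r4: IF@3 ID@6 stall=2 (RAW on I1.r4 (WB@8)) EX@9 MEM@10 WB@11
I3 ld r3 <- r5: IF@6 ID@9 stall=0 (-) EX@10 MEM@11 WB@12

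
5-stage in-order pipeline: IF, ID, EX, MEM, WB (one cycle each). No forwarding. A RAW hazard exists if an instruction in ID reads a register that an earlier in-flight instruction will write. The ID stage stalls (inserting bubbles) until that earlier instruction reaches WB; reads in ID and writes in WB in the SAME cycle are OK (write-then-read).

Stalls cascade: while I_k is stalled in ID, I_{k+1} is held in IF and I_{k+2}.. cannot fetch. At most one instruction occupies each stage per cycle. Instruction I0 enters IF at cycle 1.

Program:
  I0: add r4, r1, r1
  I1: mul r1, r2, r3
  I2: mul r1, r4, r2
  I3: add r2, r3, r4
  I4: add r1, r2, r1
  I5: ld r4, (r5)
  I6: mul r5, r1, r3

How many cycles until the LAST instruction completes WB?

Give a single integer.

Answer: 15

Derivation:
I0 add r4 <- r1,r1: IF@1 ID@2 stall=0 (-) EX@3 MEM@4 WB@5
I1 mul r1 <- r2,r3: IF@2 ID@3 stall=0 (-) EX@4 MEM@5 WB@6
I2 mul r1 <- r4,r2: IF@3 ID@4 stall=1 (RAW on I0.r4 (WB@5)) EX@6 MEM@7 WB@8
I3 add r2 <- r3,r4: IF@4 ID@6 stall=0 (-) EX@7 MEM@8 WB@9
I4 add r1 <- r2,r1: IF@6 ID@7 stall=2 (RAW on I3.r2 (WB@9)) EX@10 MEM@11 WB@12
I5 ld r4 <- r5: IF@7 ID@10 stall=0 (-) EX@11 MEM@12 WB@13
I6 mul r5 <- r1,r3: IF@10 ID@11 stall=1 (RAW on I4.r1 (WB@12)) EX@13 MEM@14 WB@15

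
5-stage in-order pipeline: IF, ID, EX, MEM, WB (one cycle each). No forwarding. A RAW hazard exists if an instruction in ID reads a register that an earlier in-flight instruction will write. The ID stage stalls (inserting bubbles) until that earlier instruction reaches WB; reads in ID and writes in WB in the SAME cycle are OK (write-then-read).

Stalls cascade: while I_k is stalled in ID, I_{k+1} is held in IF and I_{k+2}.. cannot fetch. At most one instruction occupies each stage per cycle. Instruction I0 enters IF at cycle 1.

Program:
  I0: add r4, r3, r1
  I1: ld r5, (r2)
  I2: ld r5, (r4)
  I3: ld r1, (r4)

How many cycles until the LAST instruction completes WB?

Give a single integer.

I0 add r4 <- r3,r1: IF@1 ID@2 stall=0 (-) EX@3 MEM@4 WB@5
I1 ld r5 <- r2: IF@2 ID@3 stall=0 (-) EX@4 MEM@5 WB@6
I2 ld r5 <- r4: IF@3 ID@4 stall=1 (RAW on I0.r4 (WB@5)) EX@6 MEM@7 WB@8
I3 ld r1 <- r4: IF@4 ID@6 stall=0 (-) EX@7 MEM@8 WB@9

Answer: 9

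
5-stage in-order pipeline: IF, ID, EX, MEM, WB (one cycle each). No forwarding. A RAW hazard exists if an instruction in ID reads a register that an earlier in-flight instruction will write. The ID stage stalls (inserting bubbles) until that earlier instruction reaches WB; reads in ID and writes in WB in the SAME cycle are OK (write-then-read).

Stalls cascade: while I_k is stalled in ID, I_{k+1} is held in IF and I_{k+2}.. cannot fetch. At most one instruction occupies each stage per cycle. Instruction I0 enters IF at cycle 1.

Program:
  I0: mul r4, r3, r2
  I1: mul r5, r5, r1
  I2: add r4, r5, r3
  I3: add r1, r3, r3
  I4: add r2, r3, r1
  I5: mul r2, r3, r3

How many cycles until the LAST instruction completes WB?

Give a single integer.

Answer: 14

Derivation:
I0 mul r4 <- r3,r2: IF@1 ID@2 stall=0 (-) EX@3 MEM@4 WB@5
I1 mul r5 <- r5,r1: IF@2 ID@3 stall=0 (-) EX@4 MEM@5 WB@6
I2 add r4 <- r5,r3: IF@3 ID@4 stall=2 (RAW on I1.r5 (WB@6)) EX@7 MEM@8 WB@9
I3 add r1 <- r3,r3: IF@4 ID@7 stall=0 (-) EX@8 MEM@9 WB@10
I4 add r2 <- r3,r1: IF@7 ID@8 stall=2 (RAW on I3.r1 (WB@10)) EX@11 MEM@12 WB@13
I5 mul r2 <- r3,r3: IF@8 ID@11 stall=0 (-) EX@12 MEM@13 WB@14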